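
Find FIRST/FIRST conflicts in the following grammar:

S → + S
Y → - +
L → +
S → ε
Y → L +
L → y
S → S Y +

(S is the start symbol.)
FIRST sets of the non-terminals at (or reachable through a nullable prefix from) the front of some alternative:
  FIRST(S) = { '+', '-', 'y', ε }
  FIRST(Y) = { '+', '-', 'y' }
  FIRST(L) = { '+', 'y' }

Productions for S:
  S → + S: FIRST = { '+' }
  S → ε: FIRST = { ε }
  S → S Y +: FIRST = { '+', '-', 'y' }
Productions for Y:
  Y → - +: FIRST = { '-' }
  Y → L +: FIRST = { '+', 'y' }
Productions for L:
  L → +: FIRST = { '+' }
  L → y: FIRST = { 'y' }

Conflict for S: S → + S and S → S Y +
  Overlap: { '+' }

Answer: Yes. S → '+' S / S → S Y '+' on { '+' }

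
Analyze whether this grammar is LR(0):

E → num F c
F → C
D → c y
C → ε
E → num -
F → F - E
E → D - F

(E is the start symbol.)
No. Shift-reduce conflict between [C → .] and [E → num . -]

Augment with E' → E and build the canonical LR(0) collection (I0 = CLOSURE({[E' → . E]}), then GOTO on every symbol after a dot until no new states appear). It has 14 states:
  I0: { [D → . c y], [E → . D - F], [E → . num -], [E → . num F c], [E' → . E] }  — shift
  I1: { [E → D . - F] }  — shift
  I2: { [E' → E .] }  — accept
  I3: { [D → c . y] }  — shift
  I4: { [C → .], [E → num . -], [E → num . F c], [F → . C], [F → . F - E] }  — shift, reduce
  I5: { [E → num - .] }  — reduce
  I6: { [F → C .] }  — reduce
  I7: { [E → num F . c], [F → F . - E] }  — shift
  I8: { [D → . c y], [E → . D - F], [E → . num -], [E → . num F c], [F → F - . E] }  — shift
  I9: { [E → num F c .] }  — reduce
  I10: { [F → F - E .] }  — reduce
  I11: { [D → c y .] }  — reduce
  I12: { [C → .], [E → D - . F], [F → . C], [F → . F - E] }  — reduce
  I13: { [E → D - F .], [F → F . - E] }  — shift, reduce

Conflict in state I4:
  Shift-reduce conflict between [C → .] and [E → num . -]
So the grammar is NOT LR(0).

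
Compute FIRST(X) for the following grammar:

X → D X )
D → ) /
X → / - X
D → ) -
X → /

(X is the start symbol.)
{ ')', '/' }

To compute FIRST(X), examine every production with X on the left-hand side, reading each right-hand side left to right until a non-nullable symbol is reached.

FIRST sets of the other non-terminals involved (by the same procedure, iterated to a fixed point):
  FIRST(D) = { ')' }

From X → D X ):
  - D is a non-terminal: add FIRST(D) \ {ε} = { ')' }
    D is not nullable, so stop
From X → / - X:
  - '/' is a terminal: add '/' and stop
From X → /:
  - '/' is a terminal: add '/' and stop

Collecting: FIRST(X) = { ')', '/' }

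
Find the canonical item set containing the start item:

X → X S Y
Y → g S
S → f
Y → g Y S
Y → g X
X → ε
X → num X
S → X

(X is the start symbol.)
{ [X → . X S Y], [X → . num X], [X → .], [X' → . X] }

First, augment the grammar with X' → X
I₀ = CLOSURE({ [X' → . X] }):
  [X' → . X] has the dot before X: add [X → . X S Y], [X → .], [X → . num X]
No further items can be added.

I₀ = { [X → . X S Y], [X → . num X], [X → .], [X' → . X] }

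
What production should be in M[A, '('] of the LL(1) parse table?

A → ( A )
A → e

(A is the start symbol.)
A → ( A )

To find M[A, '('], we find productions for A where '(' is in the predict set (PREDICT(N → α) = (FIRST(α) \ {ε}) ∪ (FOLLOW(N) if α ⇒* ε)).

A → ( A ): PREDICT = { '(' }
  '(' is in predict set, so this production goes in M[A, '(']
A → e: PREDICT = { 'e' }

M[A, '('] = A → ( A )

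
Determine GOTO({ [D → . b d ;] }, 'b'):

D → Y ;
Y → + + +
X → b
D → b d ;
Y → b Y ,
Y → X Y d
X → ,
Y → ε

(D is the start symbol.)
GOTO(I, 'b') = CLOSURE({ [A → αX.β] : [A → α.Xβ] ∈ I, X = 'b' })

Items with dot before 'b', with the dot advanced:
  [D → . b d ;] → [D → b . d ;]
Closure adds nothing (no advanced item has the dot before a non-terminal).

GOTO = { [D → b . d ;] }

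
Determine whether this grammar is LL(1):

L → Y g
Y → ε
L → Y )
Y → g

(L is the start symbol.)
No. Predict set conflict for L: { 'g' }

Relevant sets:
  FIRST(Y) = { 'g', ε }
  FOLLOW(Y) = { ')', 'g' }

For L:
  PREDICT(L → Y g) = { 'g' }
  PREDICT(L → Y ')') = { ')', 'g' }
For Y:
  PREDICT(Y → ε) = { ')', 'g' }
  PREDICT(Y → g) = { 'g' }

Conflict found: Predict set conflict for L: { 'g' }
The grammar is NOT LL(1).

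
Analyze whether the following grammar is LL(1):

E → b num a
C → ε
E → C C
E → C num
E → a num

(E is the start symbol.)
A grammar is LL(1) if for each non-terminal N with multiple productions, the predict sets of those productions are pairwise disjoint, where PREDICT(N → α) = (FIRST(α) \ {ε}) ∪ (FOLLOW(N) if α ⇒* ε).

Relevant sets:
  FIRST(C) = { ε }
  FOLLOW(E) = { $ }

For E:
  PREDICT(E → b num a) = { 'b' }
  PREDICT(E → C C) = { $ }
  PREDICT(E → C num) = { 'num' }
  PREDICT(E → a num) = { 'a' }
C has a single production, so nothing to check there.

All predict sets are disjoint. The grammar IS LL(1).

Answer: Yes, the grammar is LL(1).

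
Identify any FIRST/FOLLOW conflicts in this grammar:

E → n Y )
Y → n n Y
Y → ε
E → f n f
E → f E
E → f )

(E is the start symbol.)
A FIRST/FOLLOW conflict occurs when a non-terminal N has a nullable alternative N → β (β ⇒* ε) and another alternative N → α with FIRST(α) ∩ FOLLOW(N) ≠ ∅: on such a lookahead the parser cannot decide between expanding α and letting N vanish via β.

Nullable non-terminals: Y.

Y: nullable alternative(s) Y → ε; FOLLOW(Y) = { ')' }
  Y → n n Y: FIRST \ {ε} = { 'n' } — disjoint from FOLLOW(Y)
  Y → ε: FIRST \ {ε} = { } — this is the only nullable alternative, skip

E has no nullable alternative, so no FIRST/FOLLOW check is needed there.

No FIRST/FOLLOW conflicts found.

Answer: No FIRST/FOLLOW conflicts.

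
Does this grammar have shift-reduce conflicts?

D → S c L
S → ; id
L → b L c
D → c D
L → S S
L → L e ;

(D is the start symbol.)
Yes — I7: [D → S c L .] vs [L → L . e ;]

Augment with D' → D and build the canonical LR(0) collection (I0 = CLOSURE({[D' → . D]}), then GOTO on every symbol after a dot until no new states appear). It has 16 states:
  I0: { [D → . S c L], [D → . c D], [D' → . D], [S → . ; id] }  — shift
  I1: { [S → ; . id] }  — shift
  I2: { [D' → D .] }  — accept
  I3: { [D → S . c L] }  — shift
  I4: { [D → . S c L], [D → . c D], [D → c . D], [S → . ; id] }  — shift
  I5: { [D → c D .] }  — reduce
  I6: { [D → S c . L], [L → . L e ;], [L → . S S], [L → . b L c], [S → . ; id] }  — shift
  I7: { [D → S c L .], [L → L . e ;] }  — shift, reduce
  I8: { [L → S . S], [S → . ; id] }  — shift
  I9: { [L → . L e ;], [L → . S S], [L → . b L c], [L → b . L c], [S → . ; id] }  — shift
  I10: { [L → L . e ;], [L → b L . c] }  — shift
  I11: { [L → b L c .] }  — reduce
  I12: { [L → L e . ;] }  — shift
  I13: { [L → L e ; .] }  — reduce
  I14: { [L → S S .] }  — reduce
  I15: { [S → ; id .] }  — reduce

I7 contains reduce item [D → S c L .] and shift item [L → L . e ;] — shift-reduce conflict.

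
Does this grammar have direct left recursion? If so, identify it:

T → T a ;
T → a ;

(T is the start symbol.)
Direct left recursion occurs when N → N α for some non-terminal N (the right-hand side begins with the left-hand side itself).

T → T a ;: LEFT RECURSIVE (starts with T)
T → a ;: starts with a

The grammar has direct left recursion on: T.

Answer: Yes, T is left-recursive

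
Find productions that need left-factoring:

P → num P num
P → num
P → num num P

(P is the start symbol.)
Left-factoring is needed when two productions for the same non-terminal
share a common prefix on the right-hand side.

Productions for P:
  P → num P num
  P → num
  P → num num P

Found common prefix 'num' in productions for P

Answer: Yes, P has productions with common prefix 'num'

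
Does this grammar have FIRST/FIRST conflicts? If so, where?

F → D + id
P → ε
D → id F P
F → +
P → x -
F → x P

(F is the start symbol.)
FIRST sets of the non-terminals at (or reachable through a nullable prefix from) the front of some alternative:
  FIRST(D) = { 'id' }

Productions for F:
  F → D + id: FIRST = { 'id' }
  F → +: FIRST = { '+' }
  F → x P: FIRST = { 'x' }
Productions for P:
  P → ε: FIRST = { ε }
  P → x -: FIRST = { 'x' }
D has only one production, so no FIRST/FIRST conflict is possible there.

All alternatives of each non-terminal have pairwise disjoint FIRST sets.

Answer: No FIRST/FIRST conflicts.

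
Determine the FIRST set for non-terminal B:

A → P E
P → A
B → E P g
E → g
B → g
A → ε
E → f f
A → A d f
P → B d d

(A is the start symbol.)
To compute FIRST(B), examine every production with B on the left-hand side, reading each right-hand side left to right until a non-nullable symbol is reached.

FIRST sets of the other non-terminals involved (by the same procedure, iterated to a fixed point):
  FIRST(E) = { 'f', 'g' }

From B → E P g:
  - E is a non-terminal: add FIRST(E) \ {ε} = { 'f', 'g' }
    E is not nullable, so stop
From B → g:
  - g is a terminal: add 'g' and stop

Collecting: FIRST(B) = { 'f', 'g' }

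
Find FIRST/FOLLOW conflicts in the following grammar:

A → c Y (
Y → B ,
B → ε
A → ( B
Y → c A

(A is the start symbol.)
No FIRST/FOLLOW conflicts.

A FIRST/FOLLOW conflict occurs when a non-terminal N has a nullable alternative N → β (β ⇒* ε) and another alternative N → α with FIRST(α) ∩ FOLLOW(N) ≠ ∅: on such a lookahead the parser cannot decide between expanding α and letting N vanish via β.

Nullable non-terminals: B.
B has a nullable alternative but only one production, so nothing to check.

A, Y have no nullable alternative, so no FIRST/FOLLOW check is needed there.

No FIRST/FOLLOW conflicts found.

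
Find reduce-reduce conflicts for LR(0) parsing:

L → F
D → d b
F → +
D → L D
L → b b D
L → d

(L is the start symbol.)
Augment with L' → L and build the canonical LR(0) collection (I0 = CLOSURE({[L' → . L]}), then GOTO on every symbol after a dot until no new states appear). It has 12 states:
  I0: { [F → . +], [L → . F], [L → . b b D], [L → . d], [L' → . L] }  — shift
  I1: { [F → + .] }  — reduce
  I2: { [L → F .] }  — reduce
  I3: { [L' → L .] }  — accept
  I4: { [L → b . b D] }  — shift
  I5: { [L → d .] }  — reduce
  I6: { [D → . L D], [D → . d b], [F → . +], [L → . F], [L → . b b D], [L → . d], [L → b b . D] }  — shift
  I7: { [L → b b D .] }  — reduce
  I8: { [D → . L D], [D → . d b], [D → L . D], [F → . +], [L → . F], [L → . b b D], [L → . d] }  — shift
  I9: { [D → d . b], [L → d .] }  — shift, reduce
  I10: { [D → d b .] }  — reduce
  I11: { [D → L D .] }  — reduce

No state contains more than one complete item.

Answer: No reduce-reduce conflicts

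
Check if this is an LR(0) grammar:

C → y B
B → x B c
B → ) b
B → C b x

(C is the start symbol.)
Yes, the grammar is LR(0)

A grammar is LR(0) if no state in the canonical LR(0) collection has:
  - both a shift item (dot before a terminal) and a complete item (shift-reduce conflict), or
  - two or more complete items (reduce-reduce conflict; the accept item [C' → C .] counts as a complete item here).

Augment with C' → C and build the canonical LR(0) collection (I0 = CLOSURE({[C' → . C]}), then GOTO on every symbol after a dot until no new states appear). It has 12 states:
  I0: { [C → . y B], [C' → . C] }  — shift
  I1: { [C' → C .] }  — accept
  I2: { [B → . ) b], [B → . C b x], [B → . x B c], [C → . y B], [C → y . B] }  — shift
  I3: { [B → ) . b] }  — shift
  I4: { [C → y B .] }  — reduce
  I5: { [B → C . b x] }  — shift
  I6: { [B → . ) b], [B → . C b x], [B → . x B c], [B → x . B c], [C → . y B] }  — shift
  I7: { [B → x B . c] }  — shift
  I8: { [B → x B c .] }  — reduce
  I9: { [B → C b . x] }  — shift
  I10: { [B → C b x .] }  — reduce
  I11: { [B → ) b .] }  — reduce

Every state is either a pure shift/goto state or contains exactly one complete item and nothing to shift — no conflicts. The grammar is LR(0).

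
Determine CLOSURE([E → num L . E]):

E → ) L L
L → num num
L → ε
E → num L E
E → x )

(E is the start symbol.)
Start with: [E → num L . E]
  [E → num L . E] has the dot before E: add [E → . ) L L], [E → . num L E], [E → . x )]
No further items can be added.

CLOSURE = { [E → . ) L L], [E → . num L E], [E → . x )], [E → num L . E] }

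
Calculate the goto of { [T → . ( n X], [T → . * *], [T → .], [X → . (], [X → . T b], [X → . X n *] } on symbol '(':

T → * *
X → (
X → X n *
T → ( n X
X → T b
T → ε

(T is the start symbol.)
{ [T → ( . n X], [X → ( .] }

GOTO(I, '(') = CLOSURE({ [A → αX.β] : [A → α.Xβ] ∈ I, X = '(' })

Items with dot before '(', with the dot advanced:
  [T → . ( n X] → [T → ( . n X]
  [X → . (] → [X → ( .]
Closure adds nothing (no advanced item has the dot before a non-terminal).

GOTO = { [T → ( . n X], [X → ( .] }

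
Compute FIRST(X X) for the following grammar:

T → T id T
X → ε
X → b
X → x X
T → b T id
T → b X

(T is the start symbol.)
{ 'b', 'x', ε }

FIRST sets of the non-terminals involved (from the grammar, by fixed-point iteration):
  FIRST(X) = { 'b', 'x', ε }

To compute FIRST(X X), process the symbols left to right:
Symbol X is a non-terminal. Add FIRST(X) \ {ε} = { 'b', 'x' }
X is nullable (ε ∈ FIRST(X)), continue to the next symbol.
Symbol X is a non-terminal. Add FIRST(X) \ {ε} = { 'b', 'x' }
X is nullable (ε ∈ FIRST(X)), continue to the next symbol.
All symbols are nullable, so ε is in the result.
FIRST(X X) = { 'b', 'x', ε }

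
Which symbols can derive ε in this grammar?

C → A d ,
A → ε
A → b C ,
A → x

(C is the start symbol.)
{ 'A' }

A non-terminal is nullable if it can derive ε (the empty string): either it has an ε-production, or it has a production whose right-hand side consists entirely of nullable non-terminals.

ε-productions: A → ε
So A is immediately nullable.
No further non-terminal can be added: every production for the remaining non-terminals contains a terminal or a non-nullable non-terminal.
Nullable = { 'A' }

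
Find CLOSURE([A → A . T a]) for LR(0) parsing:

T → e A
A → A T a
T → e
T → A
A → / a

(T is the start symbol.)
{ [A → . / a], [A → . A T a], [A → A . T a], [T → . A], [T → . e A], [T → . e] }

Start with: [A → A . T a]
  [A → A . T a] has the dot before T: add [T → . e A], [T → . e], [T → . A]
  [T → . A] has the dot before A: add [A → . A T a], [A → . / a]
No further items can be added.

CLOSURE = { [A → . / a], [A → . A T a], [A → A . T a], [T → . A], [T → . e A], [T → . e] }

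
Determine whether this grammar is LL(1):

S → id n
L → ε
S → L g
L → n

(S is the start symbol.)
Yes, the grammar is LL(1).

A grammar is LL(1) if for each non-terminal N with multiple productions, the predict sets of those productions are pairwise disjoint, where PREDICT(N → α) = (FIRST(α) \ {ε}) ∪ (FOLLOW(N) if α ⇒* ε).

Relevant sets:
  FIRST(L) = { 'n', ε }
  FOLLOW(L) = { 'g' }

For S:
  PREDICT(S → id n) = { 'id' }
  PREDICT(S → L g) = { 'g', 'n' }
For L:
  PREDICT(L → ε) = { 'g' }
  PREDICT(L → n) = { 'n' }

All predict sets are disjoint. The grammar IS LL(1).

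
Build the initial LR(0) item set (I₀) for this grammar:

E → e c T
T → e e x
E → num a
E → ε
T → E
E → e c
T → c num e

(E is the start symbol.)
First, augment the grammar with E' → E
I₀ = CLOSURE({ [E' → . E] }):
  [E' → . E] has the dot before E: add [E → . e c T], [E → . num a], [E → .], [E → . e c]
No further items can be added.

I₀ = { [E → . e c T], [E → . e c], [E → . num a], [E → .], [E' → . E] }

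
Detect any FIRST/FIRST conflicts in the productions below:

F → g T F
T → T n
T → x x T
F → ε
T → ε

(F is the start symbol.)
Yes. T → T n / T → x x T on { 'x' }

FIRST sets of the non-terminals at (or reachable through a nullable prefix from) the front of some alternative:
  FIRST(T) = { 'n', 'x', ε }

Productions for F:
  F → g T F: FIRST = { 'g' }
  F → ε: FIRST = { ε }
Productions for T:
  T → T n: FIRST = { 'n', 'x' }
  T → x x T: FIRST = { 'x' }
  T → ε: FIRST = { ε }

Conflict for T: T → T n and T → x x T
  Overlap: { 'x' }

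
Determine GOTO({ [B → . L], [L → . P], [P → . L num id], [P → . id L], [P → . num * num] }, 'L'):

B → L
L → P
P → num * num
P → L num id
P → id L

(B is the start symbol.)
GOTO(I, 'L') = CLOSURE({ [A → αX.β] : [A → α.Xβ] ∈ I, X = 'L' })

Items with dot before 'L', with the dot advanced:
  [B → . L] → [B → L .]
  [P → . L num id] → [P → L . num id]
Closure adds nothing (no advanced item has the dot before a non-terminal).

GOTO = { [B → L .], [P → L . num id] }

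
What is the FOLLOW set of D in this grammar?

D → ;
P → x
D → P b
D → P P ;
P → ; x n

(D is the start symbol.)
{ $ }

D is the start symbol, so $ ∈ FOLLOW(D).
D does not occur on any right-hand side.

Taking the union: FOLLOW(D) = { $ }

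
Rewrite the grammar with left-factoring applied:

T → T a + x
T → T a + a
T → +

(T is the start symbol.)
Left-factoring transforms A → αβ₁ | αβ₂ into A → αA' and A' → β₁ | β₂
(α is the longest common prefix among the alternatives). Repeat until
no nonterminal has two alternatives with a common prefix.

Round 1: T has alternatives sharing prefix 'T a +'. Introduce T': T → T a + T'
  Add: T' → x
  Add: T' → a

No remaining common prefixes — done.

Resulting grammar:
T → T a + T'
T' → x
T' → a
T → +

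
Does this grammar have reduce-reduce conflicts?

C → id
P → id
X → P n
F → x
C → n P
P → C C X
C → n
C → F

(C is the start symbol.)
Yes — I8: [C → id .] vs [P → id .]

A reduce-reduce conflict occurs when an LR(0) state has two complete items [A → α .] and [B → β .] — both call for a reduction, and with no lookahead the parser cannot choose between them.

Augment with C' → C and build the canonical LR(0) collection (I0 = CLOSURE({[C' → . C]}), then GOTO on every symbol after a dot until no new states appear). It has 13 states:
  I0: { [C → . F], [C → . id], [C → . n P], [C → . n], [C' → . C], [F → . x] }  — shift
  I1: { [C' → C .] }  — accept
  I2: { [C → F .] }  — reduce
  I3: { [C → id .] }  — reduce
  I4: { [C → . F], [C → . id], [C → . n P], [C → . n], [C → n . P], [C → n .], [F → . x], [P → . C C X], [P → . id] }  — shift, reduce
  I5: { [F → x .] }  — reduce
  I6: { [C → . F], [C → . id], [C → . n P], [C → . n], [F → . x], [P → C . C X] }  — shift
  I7: { [C → n P .] }  — reduce
  I8: { [C → id .], [P → id .] }  — 2 reduces
  I9: { [C → . F], [C → . id], [C → . n P], [C → . n], [F → . x], [P → . C C X], [P → . id], [P → C C . X], [X → . P n] }  — shift
  I10: { [X → P . n] }  — shift
  I11: { [P → C C X .] }  — reduce
  I12: { [X → P n .] }  — reduce

I8 contains complete items [C → id .], [P → id .] — reduce-reduce conflict.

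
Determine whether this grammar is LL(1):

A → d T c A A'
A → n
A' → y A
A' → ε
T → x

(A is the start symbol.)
Relevant sets:
  FOLLOW(A') = { $, 'y' }

For A:
  PREDICT(A → d T c A A') = { 'd' }
  PREDICT(A → n) = { 'n' }
For A':
  PREDICT(A' → y A) = { 'y' }
  PREDICT(A' → ε) = { $, 'y' }
T has a single production, so nothing to check there.

Conflict found: Predict set conflict for A': { 'y' }
The grammar is NOT LL(1).

Answer: No. Predict set conflict for A': { 'y' }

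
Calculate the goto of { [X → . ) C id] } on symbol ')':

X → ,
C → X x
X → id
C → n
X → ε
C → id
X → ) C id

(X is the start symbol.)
{ [C → . X x], [C → . id], [C → . n], [X → ) . C id], [X → . ) C id], [X → . ,], [X → . id], [X → .] }

GOTO(I, ')') = CLOSURE({ [A → αX.β] : [A → α.Xβ] ∈ I, X = ')' })

Items with dot before ')', with the dot advanced:
  [X → . ) C id] → [X → ) . C id]
Closure of the advanced items:
  [X → ) . C id] has the dot before C: add [C → . X x], [C → . n], [C → . id]
  [C → . X x] has the dot before X: add [X → . ,], [X → . id], [X → .], [X → . ) C id]

GOTO = { [C → . X x], [C → . id], [C → . n], [X → ) . C id], [X → . ) C id], [X → . ,], [X → . id], [X → .] }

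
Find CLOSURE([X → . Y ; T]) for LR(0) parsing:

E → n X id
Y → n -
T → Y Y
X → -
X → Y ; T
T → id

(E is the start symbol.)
{ [X → . Y ; T], [Y → . n -] }

To compute CLOSURE, for each item [A → α.Bβ] where B is a non-terminal, add [B → .γ] for all productions B → γ; repeat for the newly added items until nothing changes.

Start with: [X → . Y ; T]
  [X → . Y ; T] has the dot before Y: add [Y → . n -]
No further items can be added.

CLOSURE = { [X → . Y ; T], [Y → . n -] }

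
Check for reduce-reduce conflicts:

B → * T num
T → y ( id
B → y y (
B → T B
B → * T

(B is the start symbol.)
No reduce-reduce conflicts

Augment with B' → B and build the canonical LR(0) collection (I0 = CLOSURE({[B' → . B]}), then GOTO on every symbol after a dot until no new states appear). It has 13 states:
  I0: { [B → . * T num], [B → . * T], [B → . T B], [B → . y y (], [B' → . B], [T → . y ( id] }  — shift
  I1: { [B → * . T num], [B → * . T], [T → . y ( id] }  — shift
  I2: { [B' → B .] }  — accept
  I3: { [B → . * T num], [B → . * T], [B → . T B], [B → . y y (], [B → T . B], [T → . y ( id] }  — shift
  I4: { [B → y . y (], [T → y . ( id] }  — shift
  I5: { [T → y ( . id] }  — shift
  I6: { [B → y y . (] }  — shift
  I7: { [B → y y ( .] }  — reduce
  I8: { [T → y ( id .] }  — reduce
  I9: { [B → T B .] }  — reduce
  I10: { [B → * T . num], [B → * T .] }  — shift, reduce
  I11: { [T → y . ( id] }  — shift
  I12: { [B → * T num .] }  — reduce

No state contains more than one complete item.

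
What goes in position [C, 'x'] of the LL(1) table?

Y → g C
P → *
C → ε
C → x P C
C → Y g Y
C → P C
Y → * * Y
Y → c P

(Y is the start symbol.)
To find M[C, 'x'], we find productions for C where 'x' is in the predict set (PREDICT(N → α) = (FIRST(α) \ {ε}) ∪ (FOLLOW(N) if α ⇒* ε)).

Relevant sets:
  FIRST(Y) = { '*', 'c', 'g' }
  FIRST(P) = { '*' }
  FOLLOW(C) = { $, 'g' }

C → ε: PREDICT = { $, 'g' }
C → x P C: PREDICT = { 'x' }
  'x' is in predict set, so this production goes in M[C, 'x']
C → Y g Y: PREDICT = { '*', 'c', 'g' }
C → P C: PREDICT = { '*' }

M[C, 'x'] = C → x P C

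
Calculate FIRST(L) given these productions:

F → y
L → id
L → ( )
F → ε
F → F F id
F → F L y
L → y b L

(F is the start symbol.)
From L → id:
  - id is a terminal: add 'id' and stop
From L → ( ):
  - '(' is a terminal: add '(' and stop
From L → y b L:
  - y is a terminal: add 'y' and stop

Collecting: FIRST(L) = { '(', 'id', 'y' }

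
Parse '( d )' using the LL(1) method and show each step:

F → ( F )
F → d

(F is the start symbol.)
Stack is shown with the top on the left.

Stack    Input    Action
------------------------
F $      ( d ) $  output F → ( F )
( F ) $  ( d ) $  match '('
F ) $    d ) $    output F → d
d ) $    d ) $    match 'd'
) $      ) $      match ')'
$        $        accept

The string is accepted.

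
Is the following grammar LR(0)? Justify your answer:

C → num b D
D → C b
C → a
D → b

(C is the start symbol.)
Yes, the grammar is LR(0)

A grammar is LR(0) if no state in the canonical LR(0) collection has:
  - both a shift item (dot before a terminal) and a complete item (shift-reduce conflict), or
  - two or more complete items (reduce-reduce conflict; the accept item [C' → C .] counts as a complete item here).

Augment with C' → C and build the canonical LR(0) collection (I0 = CLOSURE({[C' → . C]}), then GOTO on every symbol after a dot until no new states appear). It has 9 states:
  I0: { [C → . a], [C → . num b D], [C' → . C] }  — shift
  I1: { [C' → C .] }  — accept
  I2: { [C → a .] }  — reduce
  I3: { [C → num . b D] }  — shift
  I4: { [C → . a], [C → . num b D], [C → num b . D], [D → . C b], [D → . b] }  — shift
  I5: { [D → C . b] }  — shift
  I6: { [C → num b D .] }  — reduce
  I7: { [D → b .] }  — reduce
  I8: { [D → C b .] }  — reduce

Every state is either a pure shift/goto state or contains exactly one complete item and nothing to shift — no conflicts. The grammar is LR(0).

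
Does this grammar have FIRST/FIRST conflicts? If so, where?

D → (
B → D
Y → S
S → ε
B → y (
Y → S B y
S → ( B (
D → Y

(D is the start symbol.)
Yes. D → '(' / D → Y on { '(' }; B → D / B → y '(' on { 'y' }; Y → S / Y → S B y on { '(' }

FIRST sets of the non-terminals at (or reachable through a nullable prefix from) the front of some alternative:
  FIRST(Y) = { '(', 'y', ε }
  FIRST(D) = { '(', 'y', ε }
  FIRST(S) = { '(', ε }
  FIRST(B) = { '(', 'y', ε }

Productions for D:
  D → (: FIRST = { '(' }
  D → Y: FIRST = { '(', 'y', ε }
Productions for B:
  B → D: FIRST = { '(', 'y', ε }
  B → y (: FIRST = { 'y' }
Productions for Y:
  Y → S: FIRST = { '(', ε }
  Y → S B y: FIRST = { '(', 'y' }
Productions for S:
  S → ε: FIRST = { ε }
  S → ( B (: FIRST = { '(' }

Conflict for D: D → ( and D → Y
  Overlap: { '(' }
Conflict for B: B → D and B → y (
  Overlap: { 'y' }
Conflict for Y: Y → S and Y → S B y
  Overlap: { '(' }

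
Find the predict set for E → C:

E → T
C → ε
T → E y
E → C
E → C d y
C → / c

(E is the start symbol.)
{ $, '/', 'y' }

PREDICT(E → C) = (FIRST(RHS) \ {ε}) ∪ (FOLLOW(E) if ε ∈ FIRST(RHS), i.e. RHS ⇒* ε)
FIRST(C) = { '/', ε }
FIRST(C) = { '/', ε }
ε ∈ FIRST(C) (the right-hand side is nullable), so add FOLLOW(E) = { $, 'y' }
PREDICT(E → C) = { $, '/', 'y' }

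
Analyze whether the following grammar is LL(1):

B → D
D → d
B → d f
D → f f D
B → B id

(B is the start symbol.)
A grammar is LL(1) if for each non-terminal N with multiple productions, the predict sets of those productions are pairwise disjoint, where PREDICT(N → α) = (FIRST(α) \ {ε}) ∪ (FOLLOW(N) if α ⇒* ε).

Relevant sets:
  FIRST(D) = { 'd', 'f' }
  FIRST(B) = { 'd', 'f' }

For B:
  PREDICT(B → D) = { 'd', 'f' }
  PREDICT(B → d f) = { 'd' }
  PREDICT(B → B id) = { 'd', 'f' }
For D:
  PREDICT(D → d) = { 'd' }
  PREDICT(D → f f D) = { 'f' }

Conflict found: Predict set conflict for B: { 'd' }
The grammar is NOT LL(1).

Answer: No. Predict set conflict for B: { 'd' }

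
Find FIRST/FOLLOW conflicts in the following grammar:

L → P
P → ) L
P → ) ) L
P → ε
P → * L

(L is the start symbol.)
Nullable non-terminals: L, P.
L has a nullable alternative but only one production, so nothing to check.

P: nullable alternative(s) P → ε; FOLLOW(P) = { $ }
  P → ) L: FIRST \ {ε} = { ')' } — disjoint from FOLLOW(P)
  P → ) ) L: FIRST \ {ε} = { ')' } — disjoint from FOLLOW(P)
  P → ε: FIRST \ {ε} = { } — this is the only nullable alternative, skip
  P → * L: FIRST \ {ε} = { '*' } — disjoint from FOLLOW(P)

No FIRST/FOLLOW conflicts found.

Answer: No FIRST/FOLLOW conflicts.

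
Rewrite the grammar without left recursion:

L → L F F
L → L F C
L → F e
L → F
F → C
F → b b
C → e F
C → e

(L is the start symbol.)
L → F e L'
L → F L'
L' → F F L'
L' → F C L'
L' → ε
F → C
F → b b
C → e F
C → e

L is directly left-recursive. The standard transformation for
  A → A α₁ | ... | A α_m | β₁ | ... | β_n
is
  A  → β₁ A' | ... | β_n A'
  A' → α₁ A' | ... | α_m A' | ε

L → F e becomes L → F e L'
L → F becomes L → F L'
L → L F F becomes L' → F F L'
L → L F C becomes L' → F C L'
Add L' → ε

Productions for other non-terminals are unchanged:
  F → C
  F → b b
  C → e F
  C → e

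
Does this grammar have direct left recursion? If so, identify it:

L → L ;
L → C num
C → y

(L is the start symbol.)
L → L ;: LEFT RECURSIVE (starts with L)
L → C num: starts with C
C → y: starts with y

The grammar has direct left recursion on: L.

Answer: Yes, L is left-recursive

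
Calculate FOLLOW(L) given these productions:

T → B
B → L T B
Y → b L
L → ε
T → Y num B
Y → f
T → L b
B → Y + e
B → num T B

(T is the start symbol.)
{ '+', 'b', 'f', 'num' }

In B → L T B: L is followed by T B, add FIRST(T B) \ {ε} = { 'b', 'f', 'num' }
In Y → b L: L is at the end, add FOLLOW(Y)
In T → L b: L is followed by b, add FIRST(b) \ {ε} = { 'b' }

The FOLLOW sets referred to above (computed the same way, to a fixed point):
  FOLLOW(Y) = { '+', 'num' }

Taking the union: FOLLOW(L) = { '+', 'b', 'f', 'num' }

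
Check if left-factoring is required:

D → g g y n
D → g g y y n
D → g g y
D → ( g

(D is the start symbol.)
Left-factoring is needed when two productions for the same non-terminal
share a common prefix on the right-hand side.

Productions for D:
  D → g g y n
  D → g g y y n
  D → g g y
  D → ( g

Found common prefix 'g g y' in productions for D

Answer: Yes, D has productions with common prefix 'g g y'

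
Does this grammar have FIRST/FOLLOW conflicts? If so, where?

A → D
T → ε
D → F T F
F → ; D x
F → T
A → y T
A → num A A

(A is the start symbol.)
Yes. A → y T with FOLLOW(A) on { 'y' }; A → num A A with FOLLOW(A) on { 'num' }; F → ';' D x with FOLLOW(F) on { ';' }

Nullable non-terminals: A, D, F, T.
FIRST sets used below: FIRST(D) = { ';', ε }, FIRST(T) = { ε }

A: nullable alternative(s) A → D; FOLLOW(A) = { $, ';', 'num', 'y' }
  A → D: FIRST \ {ε} = { ';' } — this is the only nullable alternative, skip
  A → y T: FIRST \ {ε} = { 'y' } — overlaps FOLLOW(A) on { 'y' }: CONFLICT
  A → num A A: FIRST \ {ε} = { 'num' } — overlaps FOLLOW(A) on { 'num' }: CONFLICT
D has a nullable alternative but only one production, so nothing to check.

F: nullable alternative(s) F → T; FOLLOW(F) = { $, ';', 'num', 'x', 'y' }
  F → ; D x: FIRST \ {ε} = { ';' } — overlaps FOLLOW(F) on { ';' }: CONFLICT
  F → T: FIRST \ {ε} = { } — this is the only nullable alternative, skip
T has a nullable alternative but only one production, so nothing to check.

So the grammar has 3 FIRST/FOLLOW conflicts (marked CONFLICT above).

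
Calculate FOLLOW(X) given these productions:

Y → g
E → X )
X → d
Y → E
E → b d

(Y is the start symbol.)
In E → X ): X is followed by ')', add FIRST(')') \ {ε} = { ')' }

Taking the union: FOLLOW(X) = { ')' }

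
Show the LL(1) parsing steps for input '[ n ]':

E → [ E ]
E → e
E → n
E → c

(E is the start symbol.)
Stack is shown with the top on the left.

Stack    Input    Action
------------------------
E $      [ n ] $  output E → [ E ]
[ E ] $  [ n ] $  match '['
E ] $    n ] $    output E → n
n ] $    n ] $    match 'n'
] $      ] $      match ']'
$        $        accept

The string is accepted.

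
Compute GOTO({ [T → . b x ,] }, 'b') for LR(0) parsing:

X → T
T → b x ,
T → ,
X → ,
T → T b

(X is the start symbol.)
{ [T → b . x ,] }

GOTO(I, 'b') = CLOSURE({ [A → αX.β] : [A → α.Xβ] ∈ I, X = 'b' })

Items with dot before 'b', with the dot advanced:
  [T → . b x ,] → [T → b . x ,]
Closure adds nothing (no advanced item has the dot before a non-terminal).

GOTO = { [T → b . x ,] }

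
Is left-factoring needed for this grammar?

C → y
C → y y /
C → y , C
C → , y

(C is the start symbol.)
Left-factoring is needed when two productions for the same non-terminal
share a common prefix on the right-hand side.

Productions for C:
  C → y
  C → y y /
  C → y , C
  C → , y

Found common prefix 'y' in productions for C

Answer: Yes, C has productions with common prefix 'y'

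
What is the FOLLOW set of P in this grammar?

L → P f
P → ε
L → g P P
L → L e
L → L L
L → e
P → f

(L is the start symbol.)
To compute FOLLOW(P), find every occurrence of P on a right-hand side N → α P β: add FIRST(β) \ {ε}, and if β is empty or nullable also add FOLLOW(N). Iterate to a fixed point.

In L → P f: P is followed by f, add FIRST(f) \ {ε} = { 'f' }
In L → g P P: P is followed by P, add FIRST(P) \ {ε} = { 'f' }
  P is nullable, so also add FOLLOW(L)
In L → g P P: P is at the end, add FOLLOW(L)

The FOLLOW sets referred to above (computed the same way, to a fixed point):
  FOLLOW(L) = { $, 'e', 'f', 'g' }

Taking the union: FOLLOW(P) = { $, 'e', 'f', 'g' }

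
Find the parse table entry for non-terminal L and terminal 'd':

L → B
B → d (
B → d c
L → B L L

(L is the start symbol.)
L → B, L → B L L

To find M[L, 'd'], we find productions for L where 'd' is in the predict set (PREDICT(N → α) = (FIRST(α) \ {ε}) ∪ (FOLLOW(N) if α ⇒* ε)).

Relevant sets:
  FIRST(B) = { 'd' }

L → B: PREDICT = { 'd' }
  'd' is in predict set, so this production goes in M[L, 'd']
L → B L L: PREDICT = { 'd' }
  'd' is in predict set, so this production goes in M[L, 'd']

M[L, 'd'] = L → B, L → B L L  (a multiply-defined cell — the grammar is not LL(1))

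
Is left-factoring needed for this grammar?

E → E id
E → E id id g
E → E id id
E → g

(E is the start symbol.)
Yes, E has productions with common prefix 'E id'

Left-factoring is needed when two productions for the same non-terminal
share a common prefix on the right-hand side.

Productions for E:
  E → E id
  E → E id id g
  E → E id id
  E → g

Found common prefix 'E id' in productions for E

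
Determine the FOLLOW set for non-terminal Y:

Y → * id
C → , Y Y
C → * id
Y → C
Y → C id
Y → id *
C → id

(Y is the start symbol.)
{ $, '*', ',', 'id' }

To compute FOLLOW(Y), find every occurrence of Y on a right-hand side N → α Y β: add FIRST(β) \ {ε}, and if β is empty or nullable also add FOLLOW(N). Iterate to a fixed point.

Y is the start symbol, so $ ∈ FOLLOW(Y).
In C → , Y Y: Y is followed by Y, add FIRST(Y) \ {ε} = { '*', ',', 'id' }
In C → , Y Y: Y is at the end, add FOLLOW(C)

The FOLLOW sets referred to above (computed the same way, to a fixed point):
  FOLLOW(C) = { $, '*', ',', 'id' }

Taking the union: FOLLOW(Y) = { $, '*', ',', 'id' }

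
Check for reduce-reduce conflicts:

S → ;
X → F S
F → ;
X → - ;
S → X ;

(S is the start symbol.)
Augment with S' → S and build the canonical LR(0) collection (I0 = CLOSURE({[S' → . S]}), then GOTO on every symbol after a dot until no new states appear). It has 9 states:
  I0: { [F → . ;], [S → . ;], [S → . X ;], [S' → . S], [X → . - ;], [X → . F S] }  — shift
  I1: { [X → - . ;] }  — shift
  I2: { [F → ; .], [S → ; .] }  — 2 reduces
  I3: { [F → . ;], [S → . ;], [S → . X ;], [X → . - ;], [X → . F S], [X → F . S] }  — shift
  I4: { [S' → S .] }  — accept
  I5: { [S → X . ;] }  — shift
  I6: { [S → X ; .] }  — reduce
  I7: { [X → F S .] }  — reduce
  I8: { [X → - ; .] }  — reduce

I2 contains complete items [F → ; .], [S → ; .] — reduce-reduce conflict.

Answer: Yes — I2: [F → ; .] vs [S → ; .]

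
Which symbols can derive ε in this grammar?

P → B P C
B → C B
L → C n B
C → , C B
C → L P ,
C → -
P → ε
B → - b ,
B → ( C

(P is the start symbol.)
{ 'P' }

A non-terminal is nullable if it can derive ε (the empty string): either it has an ε-production, or it has a production whose right-hand side consists entirely of nullable non-terminals.

ε-productions: P → ε
So P is immediately nullable.
No further non-terminal can be added: every production for the remaining non-terminals contains a terminal or a non-nullable non-terminal.
Nullable = { 'P' }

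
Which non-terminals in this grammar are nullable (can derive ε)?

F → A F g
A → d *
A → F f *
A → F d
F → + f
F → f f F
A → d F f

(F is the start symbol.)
None

A non-terminal is nullable if it can derive ε (the empty string): either it has an ε-production, or it has a production whose right-hand side consists entirely of nullable non-terminals.

There are no ε-productions, so no non-terminal can derive ε.
No non-terminals are nullable.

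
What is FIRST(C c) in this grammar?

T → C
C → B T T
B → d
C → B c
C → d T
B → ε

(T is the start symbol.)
FIRST sets of the non-terminals involved (from the grammar, by fixed-point iteration):
  FIRST(C) = { 'c', 'd' }

To compute FIRST(C c), process the symbols left to right:
Symbol C is a non-terminal. Add FIRST(C) \ {ε} = { 'c', 'd' }
C is not nullable (ε ∉ FIRST(C)), so stop here.
FIRST(C c) = { 'c', 'd' }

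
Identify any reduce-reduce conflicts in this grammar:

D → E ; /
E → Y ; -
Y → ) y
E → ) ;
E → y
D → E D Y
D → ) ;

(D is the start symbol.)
Yes — I14: [D → ) ; .] vs [E → ) ; .]

A reduce-reduce conflict occurs when an LR(0) state has two complete items [A → α .] and [B → β .] — both call for a reduction, and with no lookahead the parser cannot choose between them.

Augment with D' → D and build the canonical LR(0) collection (I0 = CLOSURE({[D' → . D]}), then GOTO on every symbol after a dot until no new states appear). It has 15 states:
  I0: { [D → . ) ;], [D → . E ; /], [D → . E D Y], [D' → . D], [E → . ) ;], [E → . Y ; -], [E → . y], [Y → . ) y] }  — shift
  I1: { [D → ) . ;], [E → ) . ;], [Y → ) . y] }  — shift
  I2: { [D' → D .] }  — accept
  I3: { [D → . ) ;], [D → . E ; /], [D → . E D Y], [D → E . ; /], [D → E . D Y], [E → . ) ;], [E → . Y ; -], [E → . y], [Y → . ) y] }  — shift
  I4: { [E → Y . ; -] }  — shift
  I5: { [E → y .] }  — reduce
  I6: { [E → Y ; . -] }  — shift
  I7: { [E → Y ; - .] }  — reduce
  I8: { [D → E ; . /] }  — shift
  I9: { [D → E D . Y], [Y → . ) y] }  — shift
  I10: { [Y → ) . y] }  — shift
  I11: { [D → E D Y .] }  — reduce
  I12: { [Y → ) y .] }  — reduce
  I13: { [D → E ; / .] }  — reduce
  I14: { [D → ) ; .], [E → ) ; .] }  — 2 reduces

I14 contains complete items [D → ) ; .], [E → ) ; .] — reduce-reduce conflict.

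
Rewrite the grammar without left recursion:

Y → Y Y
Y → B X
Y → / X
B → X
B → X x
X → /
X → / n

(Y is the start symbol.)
Y is directly left-recursive. The standard transformation for
  A → A α₁ | ... | A α_m | β₁ | ... | β_n
is
  A  → β₁ A' | ... | β_n A'
  A' → α₁ A' | ... | α_m A' | ε

Y → B X becomes Y → B X Y'
Y → / X becomes Y → / X Y'
Y → Y Y becomes Y' → Y Y'
Add Y' → ε

Productions for other non-terminals are unchanged:
  B → X
  B → X x
  X → /
  X → / n

Resulting grammar:
Y → B X Y'
Y → / X Y'
Y' → Y Y'
Y' → ε
B → X
B → X x
X → /
X → / n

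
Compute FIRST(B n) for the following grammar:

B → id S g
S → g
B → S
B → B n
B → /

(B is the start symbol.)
{ '/', 'g', 'id' }

FIRST sets of the non-terminals involved (from the grammar, by fixed-point iteration):
  FIRST(B) = { '/', 'g', 'id' }

To compute FIRST(B n), process the symbols left to right:
Symbol B is a non-terminal. Add FIRST(B) \ {ε} = { '/', 'g', 'id' }
B is not nullable (ε ∉ FIRST(B)), so stop here.
FIRST(B n) = { '/', 'g', 'id' }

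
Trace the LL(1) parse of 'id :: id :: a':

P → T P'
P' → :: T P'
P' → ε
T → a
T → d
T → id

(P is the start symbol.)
Stack is shown with the top on the left.

Stack      Input            Action
----------------------------------
P $        id :: id :: a $  output P → T P'
T P' $     id :: id :: a $  output T → id
id P' $    id :: id :: a $  match 'id'
P' $       :: id :: a $     output P' → :: T P'
:: T P' $  :: id :: a $     match '::'
T P' $     id :: a $        output T → id
id P' $    id :: a $        match 'id'
P' $       :: a $           output P' → :: T P'
:: T P' $  :: a $           match '::'
T P' $     a $              output T → a
a P' $     a $              match 'a'
P' $       $                output P' → ε
$          $                accept

The string is accepted.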